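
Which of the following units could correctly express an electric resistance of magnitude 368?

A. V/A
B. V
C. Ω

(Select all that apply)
A, C

electric resistance has SI base units: kg * m^2 / (A^2 * s^3)

Checking each option against kg * m^2 / (A^2 * s^3):
  A. V/A: ✓ matches
  B. V: ✗ does not match
  C. Ω: ✓ matches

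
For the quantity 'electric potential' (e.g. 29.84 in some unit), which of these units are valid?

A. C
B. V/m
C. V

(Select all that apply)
C

electric potential has SI base units: kg * m^2 / (A * s^3)

Checking each option against kg * m^2 / (A * s^3):
  A. C: ✗ does not match
  B. V/m: ✗ does not match
  C. V: ✓ matches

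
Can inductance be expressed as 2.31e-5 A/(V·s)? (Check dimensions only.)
No

inductance has SI base units: kg * m^2 / (A^2 * s^2)
A/(V·s) does NOT reduce to kg * m^2 / (A^2 * s^2); a valid unit for inductance would be e.g. H.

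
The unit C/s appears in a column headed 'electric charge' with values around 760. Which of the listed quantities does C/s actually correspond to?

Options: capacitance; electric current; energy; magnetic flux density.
electric current

electric charge should have units dimensionally equivalent to A * s (e.g. C).
The given unit 'C/s' reduces to A. Of the listed options, that is the dimensionality of electric current.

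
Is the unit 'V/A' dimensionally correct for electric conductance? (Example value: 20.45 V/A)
No

electric conductance has SI base units: A^2 * s^3 / (kg * m^2)
V/A does NOT reduce to A^2 * s^3 / (kg * m^2); a valid unit for electric conductance would be e.g. S.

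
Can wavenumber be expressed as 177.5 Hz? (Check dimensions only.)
No

wavenumber has SI base units: 1 / m
Hz does NOT reduce to 1 / m; a valid unit for wavenumber would be e.g. 1/m.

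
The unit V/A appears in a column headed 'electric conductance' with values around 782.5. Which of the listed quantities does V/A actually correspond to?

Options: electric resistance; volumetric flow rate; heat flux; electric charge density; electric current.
electric resistance

electric conductance should have units dimensionally equivalent to A^2 * s^3 / (kg * m^2) (e.g. S).
The given unit 'V/A' reduces to kg * m^2 / (A^2 * s^3). Of the listed options, that is the dimensionality of electric resistance.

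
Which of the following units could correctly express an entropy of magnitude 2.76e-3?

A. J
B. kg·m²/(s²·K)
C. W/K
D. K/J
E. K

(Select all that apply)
B

entropy has SI base units: kg * m^2 / (s^2 * K)

Checking each option against kg * m^2 / (s^2 * K):
  A. J: ✗ does not match
  B. kg·m²/(s²·K): ✓ matches
  C. W/K: ✗ does not match
  D. K/J: ✗ does not match
  E. K: ✗ does not match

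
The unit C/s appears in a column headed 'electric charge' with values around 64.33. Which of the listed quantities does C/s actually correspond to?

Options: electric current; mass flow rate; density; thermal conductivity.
electric current

electric charge should have units dimensionally equivalent to A * s (e.g. C).
The given unit 'C/s' reduces to A. Of the listed options, that is the dimensionality of electric current.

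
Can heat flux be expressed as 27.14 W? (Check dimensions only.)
No

heat flux has SI base units: kg / s^3
W does NOT reduce to kg / s^3; a valid unit for heat flux would be e.g. W/m².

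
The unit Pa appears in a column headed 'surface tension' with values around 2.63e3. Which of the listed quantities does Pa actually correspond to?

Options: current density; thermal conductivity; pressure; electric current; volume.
pressure

surface tension should have units dimensionally equivalent to kg / s^2 (e.g. N/m).
The given unit 'Pa' reduces to kg / (m * s^2). Of the listed options, that is the dimensionality of pressure.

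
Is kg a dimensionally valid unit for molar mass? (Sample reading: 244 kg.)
No

molar mass has SI base units: kg / mol
kg does NOT reduce to kg / mol; a valid unit for molar mass would be e.g. kg/mol.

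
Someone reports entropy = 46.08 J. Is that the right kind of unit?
No

entropy has SI base units: kg * m^2 / (s^2 * K)
J does NOT reduce to kg * m^2 / (s^2 * K); a valid unit for entropy would be e.g. J/K.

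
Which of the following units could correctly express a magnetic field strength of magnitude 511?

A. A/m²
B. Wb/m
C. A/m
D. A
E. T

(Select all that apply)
C

magnetic field strength has SI base units: A / m

Checking each option against A / m:
  A. A/m²: ✗ does not match
  B. Wb/m: ✗ does not match
  C. A/m: ✓ matches
  D. A: ✗ does not match
  E. T: ✗ does not match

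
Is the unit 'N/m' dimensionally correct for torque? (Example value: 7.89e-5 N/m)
No

torque has SI base units: kg * m^2 / s^2
N/m does NOT reduce to kg * m^2 / s^2; a valid unit for torque would be e.g. N·m.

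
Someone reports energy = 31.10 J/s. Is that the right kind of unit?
No

energy has SI base units: kg * m^2 / s^2
J/s does NOT reduce to kg * m^2 / s^2; a valid unit for energy would be e.g. J.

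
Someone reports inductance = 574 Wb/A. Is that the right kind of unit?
Yes

inductance has SI base units: kg * m^2 / (A^2 * s^2)
Wb/A reduces to the same SI base units, so it is a valid unit for inductance.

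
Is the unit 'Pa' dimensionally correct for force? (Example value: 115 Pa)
No

force has SI base units: kg * m / s^2
Pa does NOT reduce to kg * m / s^2; a valid unit for force would be e.g. N.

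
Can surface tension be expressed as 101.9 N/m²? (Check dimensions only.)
No

surface tension has SI base units: kg / s^2
N/m² does NOT reduce to kg / s^2; a valid unit for surface tension would be e.g. N/m.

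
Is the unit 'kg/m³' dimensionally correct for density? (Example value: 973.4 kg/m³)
Yes

density has SI base units: kg / m^3
kg/m³ reduces to the same SI base units, so it is a valid unit for density.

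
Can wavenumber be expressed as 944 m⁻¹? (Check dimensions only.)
Yes

wavenumber has SI base units: 1 / m
m⁻¹ reduces to the same SI base units, so it is a valid unit for wavenumber.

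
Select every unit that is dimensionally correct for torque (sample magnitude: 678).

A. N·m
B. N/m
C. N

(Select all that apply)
A

torque has SI base units: kg * m^2 / s^2

Checking each option against kg * m^2 / s^2:
  A. N·m: ✓ matches
  B. N/m: ✗ does not match
  C. N: ✗ does not match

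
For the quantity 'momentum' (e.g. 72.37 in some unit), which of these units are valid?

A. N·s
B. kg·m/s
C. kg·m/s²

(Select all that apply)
A, B

momentum has SI base units: kg * m / s

Checking each option against kg * m / s:
  A. N·s: ✓ matches
  B. kg·m/s: ✓ matches
  C. kg·m/s²: ✗ does not match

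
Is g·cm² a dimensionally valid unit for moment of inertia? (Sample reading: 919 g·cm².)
Yes

moment of inertia has SI base units: kg * m^2
g·cm² reduces to the same SI base units, so it is a valid unit for moment of inertia.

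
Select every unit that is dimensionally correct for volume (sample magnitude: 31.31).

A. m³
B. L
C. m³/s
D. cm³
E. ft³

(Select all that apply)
A, B, D, E

volume has SI base units: m^3

Checking each option against m^3:
  A. m³: ✓ matches
  B. L: ✓ matches
  C. m³/s: ✗ does not match
  D. cm³: ✓ matches
  E. ft³: ✓ matches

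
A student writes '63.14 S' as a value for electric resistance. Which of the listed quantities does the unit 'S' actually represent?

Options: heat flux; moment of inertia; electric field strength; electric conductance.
electric conductance

electric resistance should have units dimensionally equivalent to kg * m^2 / (A^2 * s^3) (e.g. Ω).
The given unit 'S' reduces to A^2 * s^3 / (kg * m^2). Of the listed options, that is the dimensionality of electric conductance.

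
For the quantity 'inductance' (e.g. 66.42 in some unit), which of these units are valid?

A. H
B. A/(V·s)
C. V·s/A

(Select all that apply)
A, C

inductance has SI base units: kg * m^2 / (A^2 * s^2)

Checking each option against kg * m^2 / (A^2 * s^2):
  A. H: ✓ matches
  B. A/(V·s): ✗ does not match
  C. V·s/A: ✓ matches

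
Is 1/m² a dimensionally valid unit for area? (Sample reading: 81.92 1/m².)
No

area has SI base units: m^2
1/m² does NOT reduce to m^2; a valid unit for area would be e.g. m².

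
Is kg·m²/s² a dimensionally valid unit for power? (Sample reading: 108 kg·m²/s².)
No

power has SI base units: kg * m^2 / s^3
kg·m²/s² does NOT reduce to kg * m^2 / s^3; a valid unit for power would be e.g. W.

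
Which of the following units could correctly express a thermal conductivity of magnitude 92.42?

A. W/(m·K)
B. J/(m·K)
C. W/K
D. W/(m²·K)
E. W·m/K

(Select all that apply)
A

thermal conductivity has SI base units: kg * m / (s^3 * K)

Checking each option against kg * m / (s^3 * K):
  A. W/(m·K): ✓ matches
  B. J/(m·K): ✗ does not match
  C. W/K: ✗ does not match
  D. W/(m²·K): ✗ does not match
  E. W·m/K: ✗ does not match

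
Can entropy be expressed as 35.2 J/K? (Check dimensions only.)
Yes

entropy has SI base units: kg * m^2 / (s^2 * K)
J/K reduces to the same SI base units, so it is a valid unit for entropy.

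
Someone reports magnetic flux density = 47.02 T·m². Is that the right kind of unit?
No

magnetic flux density has SI base units: kg / (A * s^2)
T·m² does NOT reduce to kg / (A * s^2); a valid unit for magnetic flux density would be e.g. T.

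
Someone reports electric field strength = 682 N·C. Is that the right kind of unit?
No

electric field strength has SI base units: kg * m / (A * s^3)
N·C does NOT reduce to kg * m / (A * s^3); a valid unit for electric field strength would be e.g. V/m.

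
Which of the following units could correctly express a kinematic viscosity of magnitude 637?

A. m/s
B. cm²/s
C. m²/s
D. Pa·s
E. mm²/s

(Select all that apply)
B, C, E

kinematic viscosity has SI base units: m^2 / s

Checking each option against m^2 / s:
  A. m/s: ✗ does not match
  B. cm²/s: ✓ matches
  C. m²/s: ✓ matches
  D. Pa·s: ✗ does not match
  E. mm²/s: ✓ matches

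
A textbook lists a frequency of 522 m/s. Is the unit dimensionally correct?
No

frequency has SI base units: 1 / s
m/s does NOT reduce to 1 / s; a valid unit for frequency would be e.g. Hz.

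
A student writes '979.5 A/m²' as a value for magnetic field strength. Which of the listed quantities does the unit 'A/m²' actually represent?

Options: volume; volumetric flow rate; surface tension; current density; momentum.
current density

magnetic field strength should have units dimensionally equivalent to A / m (e.g. A/m).
The given unit 'A/m²' reduces to A / m^2. Of the listed options, that is the dimensionality of current density.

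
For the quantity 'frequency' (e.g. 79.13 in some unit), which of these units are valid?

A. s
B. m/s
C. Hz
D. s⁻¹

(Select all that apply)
C, D

frequency has SI base units: 1 / s

Checking each option against 1 / s:
  A. s: ✗ does not match
  B. m/s: ✗ does not match
  C. Hz: ✓ matches
  D. s⁻¹: ✓ matches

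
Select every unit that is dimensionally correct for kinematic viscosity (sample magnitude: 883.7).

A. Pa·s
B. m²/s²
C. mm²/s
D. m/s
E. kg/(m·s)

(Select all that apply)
C

kinematic viscosity has SI base units: m^2 / s

Checking each option against m^2 / s:
  A. Pa·s: ✗ does not match
  B. m²/s²: ✗ does not match
  C. mm²/s: ✓ matches
  D. m/s: ✗ does not match
  E. kg/(m·s): ✗ does not match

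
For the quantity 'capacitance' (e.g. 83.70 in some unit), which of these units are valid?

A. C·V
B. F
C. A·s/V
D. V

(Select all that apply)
B, C

capacitance has SI base units: A^2 * s^4 / (kg * m^2)

Checking each option against A^2 * s^4 / (kg * m^2):
  A. C·V: ✗ does not match
  B. F: ✓ matches
  C. A·s/V: ✓ matches
  D. V: ✗ does not match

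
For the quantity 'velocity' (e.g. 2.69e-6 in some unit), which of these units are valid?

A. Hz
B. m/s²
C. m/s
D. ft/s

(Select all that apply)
C, D

velocity has SI base units: m / s

Checking each option against m / s:
  A. Hz: ✗ does not match
  B. m/s²: ✗ does not match
  C. m/s: ✓ matches
  D. ft/s: ✓ matches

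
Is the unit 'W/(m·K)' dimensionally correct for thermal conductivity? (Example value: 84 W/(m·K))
Yes

thermal conductivity has SI base units: kg * m / (s^3 * K)
W/(m·K) reduces to the same SI base units, so it is a valid unit for thermal conductivity.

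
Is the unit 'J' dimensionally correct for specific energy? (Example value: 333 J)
No

specific energy has SI base units: m^2 / s^2
J does NOT reduce to m^2 / s^2; a valid unit for specific energy would be e.g. J/kg.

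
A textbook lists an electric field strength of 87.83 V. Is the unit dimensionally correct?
No

electric field strength has SI base units: kg * m / (A * s^3)
V does NOT reduce to kg * m / (A * s^3); a valid unit for electric field strength would be e.g. V/m.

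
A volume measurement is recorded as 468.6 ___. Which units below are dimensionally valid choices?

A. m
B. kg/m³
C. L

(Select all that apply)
C

volume has SI base units: m^3

Checking each option against m^3:
  A. m: ✗ does not match
  B. kg/m³: ✗ does not match
  C. L: ✓ matches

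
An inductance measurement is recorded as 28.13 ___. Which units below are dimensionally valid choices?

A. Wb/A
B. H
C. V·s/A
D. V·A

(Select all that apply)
A, B, C

inductance has SI base units: kg * m^2 / (A^2 * s^2)

Checking each option against kg * m^2 / (A^2 * s^2):
  A. Wb/A: ✓ matches
  B. H: ✓ matches
  C. V·s/A: ✓ matches
  D. V·A: ✗ does not match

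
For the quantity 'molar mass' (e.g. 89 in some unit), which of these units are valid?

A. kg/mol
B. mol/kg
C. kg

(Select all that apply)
A

molar mass has SI base units: kg / mol

Checking each option against kg / mol:
  A. kg/mol: ✓ matches
  B. mol/kg: ✗ does not match
  C. kg: ✗ does not match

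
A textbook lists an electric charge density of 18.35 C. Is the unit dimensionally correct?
No

electric charge density has SI base units: A * s / m^3
C does NOT reduce to A * s / m^3; a valid unit for electric charge density would be e.g. C/m³.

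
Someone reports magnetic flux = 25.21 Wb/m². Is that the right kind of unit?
No

magnetic flux has SI base units: kg * m^2 / (A * s^2)
Wb/m² does NOT reduce to kg * m^2 / (A * s^2); a valid unit for magnetic flux would be e.g. Wb.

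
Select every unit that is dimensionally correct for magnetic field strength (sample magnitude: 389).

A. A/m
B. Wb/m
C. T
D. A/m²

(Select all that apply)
A

magnetic field strength has SI base units: A / m

Checking each option against A / m:
  A. A/m: ✓ matches
  B. Wb/m: ✗ does not match
  C. T: ✗ does not match
  D. A/m²: ✗ does not match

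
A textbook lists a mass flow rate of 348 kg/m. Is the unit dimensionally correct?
No

mass flow rate has SI base units: kg / s
kg/m does NOT reduce to kg / s; a valid unit for mass flow rate would be e.g. kg/s.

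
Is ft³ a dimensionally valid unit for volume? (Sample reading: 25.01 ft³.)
Yes

volume has SI base units: m^3
ft³ reduces to the same SI base units, so it is a valid unit for volume.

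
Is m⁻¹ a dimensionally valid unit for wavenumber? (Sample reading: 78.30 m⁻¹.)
Yes

wavenumber has SI base units: 1 / m
m⁻¹ reduces to the same SI base units, so it is a valid unit for wavenumber.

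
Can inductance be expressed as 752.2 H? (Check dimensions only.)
Yes

inductance has SI base units: kg * m^2 / (A^2 * s^2)
H reduces to the same SI base units, so it is a valid unit for inductance.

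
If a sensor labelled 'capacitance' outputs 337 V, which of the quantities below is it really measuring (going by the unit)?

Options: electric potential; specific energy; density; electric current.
electric potential

capacitance should have units dimensionally equivalent to A^2 * s^4 / (kg * m^2) (e.g. F).
The given unit 'V' reduces to kg * m^2 / (A * s^3). Of the listed options, that is the dimensionality of electric potential.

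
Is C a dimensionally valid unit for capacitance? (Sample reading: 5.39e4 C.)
No

capacitance has SI base units: A^2 * s^4 / (kg * m^2)
C does NOT reduce to A^2 * s^4 / (kg * m^2); a valid unit for capacitance would be e.g. F.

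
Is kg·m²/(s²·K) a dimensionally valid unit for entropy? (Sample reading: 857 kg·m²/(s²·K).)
Yes

entropy has SI base units: kg * m^2 / (s^2 * K)
kg·m²/(s²·K) reduces to the same SI base units, so it is a valid unit for entropy.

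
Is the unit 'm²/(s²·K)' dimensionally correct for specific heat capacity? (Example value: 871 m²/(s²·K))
Yes

specific heat capacity has SI base units: m^2 / (s^2 * K)
m²/(s²·K) reduces to the same SI base units, so it is a valid unit for specific heat capacity.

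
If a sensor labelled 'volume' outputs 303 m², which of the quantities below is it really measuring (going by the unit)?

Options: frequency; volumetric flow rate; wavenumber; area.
area

volume should have units dimensionally equivalent to m^3 (e.g. m³).
The given unit 'm²' reduces to m^2. Of the listed options, that is the dimensionality of area.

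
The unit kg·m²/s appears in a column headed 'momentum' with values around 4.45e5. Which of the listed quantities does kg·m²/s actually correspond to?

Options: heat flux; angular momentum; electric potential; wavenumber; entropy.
angular momentum

momentum should have units dimensionally equivalent to kg * m / s (e.g. kg·m/s).
The given unit 'kg·m²/s' reduces to kg * m^2 / s. Of the listed options, that is the dimensionality of angular momentum.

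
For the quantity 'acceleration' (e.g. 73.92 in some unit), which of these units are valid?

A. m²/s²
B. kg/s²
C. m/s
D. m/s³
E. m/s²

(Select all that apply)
E

acceleration has SI base units: m / s^2

Checking each option against m / s^2:
  A. m²/s²: ✗ does not match
  B. kg/s²: ✗ does not match
  C. m/s: ✗ does not match
  D. m/s³: ✗ does not match
  E. m/s²: ✓ matches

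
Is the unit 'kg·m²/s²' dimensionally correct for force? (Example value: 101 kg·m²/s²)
No

force has SI base units: kg * m / s^2
kg·m²/s² does NOT reduce to kg * m / s^2; a valid unit for force would be e.g. N.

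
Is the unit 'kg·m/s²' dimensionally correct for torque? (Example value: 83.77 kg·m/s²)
No

torque has SI base units: kg * m^2 / s^2
kg·m/s² does NOT reduce to kg * m^2 / s^2; a valid unit for torque would be e.g. N·m.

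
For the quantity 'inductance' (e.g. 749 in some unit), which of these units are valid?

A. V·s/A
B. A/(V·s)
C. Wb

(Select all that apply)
A

inductance has SI base units: kg * m^2 / (A^2 * s^2)

Checking each option against kg * m^2 / (A^2 * s^2):
  A. V·s/A: ✓ matches
  B. A/(V·s): ✗ does not match
  C. Wb: ✗ does not match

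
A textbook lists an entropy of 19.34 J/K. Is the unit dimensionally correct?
Yes

entropy has SI base units: kg * m^2 / (s^2 * K)
J/K reduces to the same SI base units, so it is a valid unit for entropy.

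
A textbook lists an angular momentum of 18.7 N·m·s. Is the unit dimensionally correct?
Yes

angular momentum has SI base units: kg * m^2 / s
N·m·s reduces to the same SI base units, so it is a valid unit for angular momentum.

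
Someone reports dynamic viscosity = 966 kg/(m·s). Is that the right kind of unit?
Yes

dynamic viscosity has SI base units: kg / (m * s)
kg/(m·s) reduces to the same SI base units, so it is a valid unit for dynamic viscosity.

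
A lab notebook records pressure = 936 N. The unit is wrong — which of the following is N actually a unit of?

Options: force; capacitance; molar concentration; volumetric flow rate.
force

pressure should have units dimensionally equivalent to kg / (m * s^2) (e.g. Pa).
The given unit 'N' reduces to kg * m / s^2. Of the listed options, that is the dimensionality of force.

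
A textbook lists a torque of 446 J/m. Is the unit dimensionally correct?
No

torque has SI base units: kg * m^2 / s^2
J/m does NOT reduce to kg * m^2 / s^2; a valid unit for torque would be e.g. N·m.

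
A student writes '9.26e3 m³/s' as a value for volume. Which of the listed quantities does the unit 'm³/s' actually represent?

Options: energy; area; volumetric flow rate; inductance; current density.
volumetric flow rate

volume should have units dimensionally equivalent to m^3 (e.g. m³).
The given unit 'm³/s' reduces to m^3 / s. Of the listed options, that is the dimensionality of volumetric flow rate.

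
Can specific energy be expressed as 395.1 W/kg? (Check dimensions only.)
No

specific energy has SI base units: m^2 / s^2
W/kg does NOT reduce to m^2 / s^2; a valid unit for specific energy would be e.g. J/kg.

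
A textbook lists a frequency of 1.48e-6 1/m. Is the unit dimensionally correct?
No

frequency has SI base units: 1 / s
1/m does NOT reduce to 1 / s; a valid unit for frequency would be e.g. Hz.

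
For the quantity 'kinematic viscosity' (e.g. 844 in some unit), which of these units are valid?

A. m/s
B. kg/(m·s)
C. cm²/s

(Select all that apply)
C

kinematic viscosity has SI base units: m^2 / s

Checking each option against m^2 / s:
  A. m/s: ✗ does not match
  B. kg/(m·s): ✗ does not match
  C. cm²/s: ✓ matches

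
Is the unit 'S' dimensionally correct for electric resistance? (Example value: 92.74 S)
No

electric resistance has SI base units: kg * m^2 / (A^2 * s^3)
S does NOT reduce to kg * m^2 / (A^2 * s^3); a valid unit for electric resistance would be e.g. Ω.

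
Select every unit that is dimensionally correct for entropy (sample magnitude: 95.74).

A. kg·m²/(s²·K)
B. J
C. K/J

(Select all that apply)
A

entropy has SI base units: kg * m^2 / (s^2 * K)

Checking each option against kg * m^2 / (s^2 * K):
  A. kg·m²/(s²·K): ✓ matches
  B. J: ✗ does not match
  C. K/J: ✗ does not match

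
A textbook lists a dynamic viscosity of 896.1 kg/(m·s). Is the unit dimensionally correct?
Yes

dynamic viscosity has SI base units: kg / (m * s)
kg/(m·s) reduces to the same SI base units, so it is a valid unit for dynamic viscosity.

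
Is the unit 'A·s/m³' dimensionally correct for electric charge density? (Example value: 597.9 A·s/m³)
Yes

electric charge density has SI base units: A * s / m^3
A·s/m³ reduces to the same SI base units, so it is a valid unit for electric charge density.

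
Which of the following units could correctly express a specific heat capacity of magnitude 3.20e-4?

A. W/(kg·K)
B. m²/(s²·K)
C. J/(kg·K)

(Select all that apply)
B, C

specific heat capacity has SI base units: m^2 / (s^2 * K)

Checking each option against m^2 / (s^2 * K):
  A. W/(kg·K): ✗ does not match
  B. m²/(s²·K): ✓ matches
  C. J/(kg·K): ✓ matches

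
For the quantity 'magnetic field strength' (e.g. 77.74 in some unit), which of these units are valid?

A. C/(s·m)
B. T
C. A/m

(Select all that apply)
A, C

magnetic field strength has SI base units: A / m

Checking each option against A / m:
  A. C/(s·m): ✓ matches
  B. T: ✗ does not match
  C. A/m: ✓ matches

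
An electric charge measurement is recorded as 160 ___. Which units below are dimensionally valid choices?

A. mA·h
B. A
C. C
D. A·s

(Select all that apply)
A, C, D

electric charge has SI base units: A * s

Checking each option against A * s:
  A. mA·h: ✓ matches
  B. A: ✗ does not match
  C. C: ✓ matches
  D. A·s: ✓ matches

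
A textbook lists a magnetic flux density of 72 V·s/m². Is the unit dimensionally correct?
Yes

magnetic flux density has SI base units: kg / (A * s^2)
V·s/m² reduces to the same SI base units, so it is a valid unit for magnetic flux density.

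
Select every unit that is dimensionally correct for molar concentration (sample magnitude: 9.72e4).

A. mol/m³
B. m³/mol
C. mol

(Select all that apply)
A

molar concentration has SI base units: mol / m^3

Checking each option against mol / m^3:
  A. mol/m³: ✓ matches
  B. m³/mol: ✗ does not match
  C. mol: ✗ does not match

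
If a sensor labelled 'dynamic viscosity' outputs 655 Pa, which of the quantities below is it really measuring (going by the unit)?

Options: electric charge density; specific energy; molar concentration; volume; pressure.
pressure

dynamic viscosity should have units dimensionally equivalent to kg / (m * s) (e.g. Pa·s).
The given unit 'Pa' reduces to kg / (m * s^2). Of the listed options, that is the dimensionality of pressure.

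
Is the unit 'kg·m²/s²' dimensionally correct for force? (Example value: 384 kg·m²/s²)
No

force has SI base units: kg * m / s^2
kg·m²/s² does NOT reduce to kg * m / s^2; a valid unit for force would be e.g. N.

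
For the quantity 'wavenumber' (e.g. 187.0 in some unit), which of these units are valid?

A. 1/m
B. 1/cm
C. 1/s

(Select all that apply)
A, B

wavenumber has SI base units: 1 / m

Checking each option against 1 / m:
  A. 1/m: ✓ matches
  B. 1/cm: ✓ matches
  C. 1/s: ✗ does not match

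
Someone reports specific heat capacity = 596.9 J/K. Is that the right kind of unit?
No

specific heat capacity has SI base units: m^2 / (s^2 * K)
J/K does NOT reduce to m^2 / (s^2 * K); a valid unit for specific heat capacity would be e.g. J/(kg·K).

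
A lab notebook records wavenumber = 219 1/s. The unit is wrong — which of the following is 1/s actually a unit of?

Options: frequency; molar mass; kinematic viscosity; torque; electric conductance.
frequency

wavenumber should have units dimensionally equivalent to 1 / m (e.g. 1/m).
The given unit '1/s' reduces to 1 / s. Of the listed options, that is the dimensionality of frequency.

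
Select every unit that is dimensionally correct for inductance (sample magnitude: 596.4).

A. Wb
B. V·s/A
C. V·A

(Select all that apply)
B

inductance has SI base units: kg * m^2 / (A^2 * s^2)

Checking each option against kg * m^2 / (A^2 * s^2):
  A. Wb: ✗ does not match
  B. V·s/A: ✓ matches
  C. V·A: ✗ does not match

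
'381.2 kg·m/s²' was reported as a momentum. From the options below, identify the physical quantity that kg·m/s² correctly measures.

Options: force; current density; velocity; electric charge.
force

momentum should have units dimensionally equivalent to kg * m / s (e.g. kg·m/s).
The given unit 'kg·m/s²' reduces to kg * m / s^2. Of the listed options, that is the dimensionality of force.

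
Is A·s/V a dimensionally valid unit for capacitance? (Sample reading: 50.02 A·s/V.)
Yes

capacitance has SI base units: A^2 * s^4 / (kg * m^2)
A·s/V reduces to the same SI base units, so it is a valid unit for capacitance.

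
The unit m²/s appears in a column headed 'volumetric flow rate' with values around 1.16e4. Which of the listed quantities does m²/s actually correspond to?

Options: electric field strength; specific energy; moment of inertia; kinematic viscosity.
kinematic viscosity

volumetric flow rate should have units dimensionally equivalent to m^3 / s (e.g. m³/s).
The given unit 'm²/s' reduces to m^2 / s. Of the listed options, that is the dimensionality of kinematic viscosity.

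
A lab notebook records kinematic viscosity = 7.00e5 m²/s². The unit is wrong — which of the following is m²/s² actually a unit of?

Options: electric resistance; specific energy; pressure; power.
specific energy

kinematic viscosity should have units dimensionally equivalent to m^2 / s (e.g. m²/s).
The given unit 'm²/s²' reduces to m^2 / s^2. Of the listed options, that is the dimensionality of specific energy.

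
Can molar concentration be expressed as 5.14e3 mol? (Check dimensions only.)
No

molar concentration has SI base units: mol / m^3
mol does NOT reduce to mol / m^3; a valid unit for molar concentration would be e.g. mol/m³.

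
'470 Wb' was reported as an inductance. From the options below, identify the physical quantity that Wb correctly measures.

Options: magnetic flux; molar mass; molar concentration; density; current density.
magnetic flux

inductance should have units dimensionally equivalent to kg * m^2 / (A^2 * s^2) (e.g. H).
The given unit 'Wb' reduces to kg * m^2 / (A * s^2). Of the listed options, that is the dimensionality of magnetic flux.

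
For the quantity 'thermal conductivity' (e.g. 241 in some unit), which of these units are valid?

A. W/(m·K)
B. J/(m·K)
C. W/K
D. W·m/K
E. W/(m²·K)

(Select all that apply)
A

thermal conductivity has SI base units: kg * m / (s^3 * K)

Checking each option against kg * m / (s^3 * K):
  A. W/(m·K): ✓ matches
  B. J/(m·K): ✗ does not match
  C. W/K: ✗ does not match
  D. W·m/K: ✗ does not match
  E. W/(m²·K): ✗ does not match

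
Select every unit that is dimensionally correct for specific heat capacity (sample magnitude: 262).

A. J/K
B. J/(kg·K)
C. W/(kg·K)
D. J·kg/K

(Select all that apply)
B

specific heat capacity has SI base units: m^2 / (s^2 * K)

Checking each option against m^2 / (s^2 * K):
  A. J/K: ✗ does not match
  B. J/(kg·K): ✓ matches
  C. W/(kg·K): ✗ does not match
  D. J·kg/K: ✗ does not match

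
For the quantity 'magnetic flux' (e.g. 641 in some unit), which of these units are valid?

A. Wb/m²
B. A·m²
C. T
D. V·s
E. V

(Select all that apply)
D

magnetic flux has SI base units: kg * m^2 / (A * s^2)

Checking each option against kg * m^2 / (A * s^2):
  A. Wb/m²: ✗ does not match
  B. A·m²: ✗ does not match
  C. T: ✗ does not match
  D. V·s: ✓ matches
  E. V: ✗ does not match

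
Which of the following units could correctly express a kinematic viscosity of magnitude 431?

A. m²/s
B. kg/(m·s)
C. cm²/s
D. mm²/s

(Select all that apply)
A, C, D

kinematic viscosity has SI base units: m^2 / s

Checking each option against m^2 / s:
  A. m²/s: ✓ matches
  B. kg/(m·s): ✗ does not match
  C. cm²/s: ✓ matches
  D. mm²/s: ✓ matches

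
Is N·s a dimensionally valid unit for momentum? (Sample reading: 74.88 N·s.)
Yes

momentum has SI base units: kg * m / s
N·s reduces to the same SI base units, so it is a valid unit for momentum.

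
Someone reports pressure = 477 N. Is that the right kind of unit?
No

pressure has SI base units: kg / (m * s^2)
N does NOT reduce to kg / (m * s^2); a valid unit for pressure would be e.g. Pa.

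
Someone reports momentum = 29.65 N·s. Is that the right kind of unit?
Yes

momentum has SI base units: kg * m / s
N·s reduces to the same SI base units, so it is a valid unit for momentum.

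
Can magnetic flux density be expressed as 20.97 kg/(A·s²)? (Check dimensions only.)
Yes

magnetic flux density has SI base units: kg / (A * s^2)
kg/(A·s²) reduces to the same SI base units, so it is a valid unit for magnetic flux density.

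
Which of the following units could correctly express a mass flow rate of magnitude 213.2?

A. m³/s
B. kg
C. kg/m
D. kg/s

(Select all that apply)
D

mass flow rate has SI base units: kg / s

Checking each option against kg / s:
  A. m³/s: ✗ does not match
  B. kg: ✗ does not match
  C. kg/m: ✗ does not match
  D. kg/s: ✓ matches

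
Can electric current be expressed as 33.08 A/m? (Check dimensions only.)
No

electric current has SI base units: A
A/m does NOT reduce to A; a valid unit for electric current would be e.g. A.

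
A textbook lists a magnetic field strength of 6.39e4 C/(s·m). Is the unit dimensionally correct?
Yes

magnetic field strength has SI base units: A / m
C/(s·m) reduces to the same SI base units, so it is a valid unit for magnetic field strength.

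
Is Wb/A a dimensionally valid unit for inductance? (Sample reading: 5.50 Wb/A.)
Yes

inductance has SI base units: kg * m^2 / (A^2 * s^2)
Wb/A reduces to the same SI base units, so it is a valid unit for inductance.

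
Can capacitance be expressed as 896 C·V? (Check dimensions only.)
No

capacitance has SI base units: A^2 * s^4 / (kg * m^2)
C·V does NOT reduce to A^2 * s^4 / (kg * m^2); a valid unit for capacitance would be e.g. F.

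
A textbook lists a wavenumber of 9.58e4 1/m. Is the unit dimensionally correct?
Yes

wavenumber has SI base units: 1 / m
1/m reduces to the same SI base units, so it is a valid unit for wavenumber.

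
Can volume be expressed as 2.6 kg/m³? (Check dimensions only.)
No

volume has SI base units: m^3
kg/m³ does NOT reduce to m^3; a valid unit for volume would be e.g. m³.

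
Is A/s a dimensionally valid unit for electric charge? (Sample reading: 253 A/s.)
No

electric charge has SI base units: A * s
A/s does NOT reduce to A * s; a valid unit for electric charge would be e.g. C.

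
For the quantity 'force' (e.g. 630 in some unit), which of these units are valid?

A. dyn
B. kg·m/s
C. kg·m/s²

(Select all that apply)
A, C

force has SI base units: kg * m / s^2

Checking each option against kg * m / s^2:
  A. dyn: ✓ matches
  B. kg·m/s: ✗ does not match
  C. kg·m/s²: ✓ matches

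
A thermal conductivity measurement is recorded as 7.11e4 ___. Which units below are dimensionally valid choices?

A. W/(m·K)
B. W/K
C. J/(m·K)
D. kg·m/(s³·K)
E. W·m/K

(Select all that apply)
A, D

thermal conductivity has SI base units: kg * m / (s^3 * K)

Checking each option against kg * m / (s^3 * K):
  A. W/(m·K): ✓ matches
  B. W/K: ✗ does not match
  C. J/(m·K): ✗ does not match
  D. kg·m/(s³·K): ✓ matches
  E. W·m/K: ✗ does not match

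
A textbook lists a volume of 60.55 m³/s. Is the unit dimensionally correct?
No

volume has SI base units: m^3
m³/s does NOT reduce to m^3; a valid unit for volume would be e.g. m³.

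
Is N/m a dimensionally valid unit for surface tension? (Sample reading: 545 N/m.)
Yes

surface tension has SI base units: kg / s^2
N/m reduces to the same SI base units, so it is a valid unit for surface tension.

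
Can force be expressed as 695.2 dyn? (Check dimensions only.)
Yes

force has SI base units: kg * m / s^2
dyn reduces to the same SI base units, so it is a valid unit for force.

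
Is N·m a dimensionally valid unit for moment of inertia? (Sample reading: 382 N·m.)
No

moment of inertia has SI base units: kg * m^2
N·m does NOT reduce to kg * m^2; a valid unit for moment of inertia would be e.g. kg·m².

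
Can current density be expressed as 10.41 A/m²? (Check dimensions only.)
Yes

current density has SI base units: A / m^2
A/m² reduces to the same SI base units, so it is a valid unit for current density.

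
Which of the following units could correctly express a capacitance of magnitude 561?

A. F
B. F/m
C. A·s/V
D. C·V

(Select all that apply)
A, C

capacitance has SI base units: A^2 * s^4 / (kg * m^2)

Checking each option against A^2 * s^4 / (kg * m^2):
  A. F: ✓ matches
  B. F/m: ✗ does not match
  C. A·s/V: ✓ matches
  D. C·V: ✗ does not match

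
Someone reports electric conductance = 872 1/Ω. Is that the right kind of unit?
Yes

electric conductance has SI base units: A^2 * s^3 / (kg * m^2)
1/Ω reduces to the same SI base units, so it is a valid unit for electric conductance.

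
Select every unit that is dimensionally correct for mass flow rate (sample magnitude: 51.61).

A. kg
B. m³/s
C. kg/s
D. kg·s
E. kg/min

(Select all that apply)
C, E

mass flow rate has SI base units: kg / s

Checking each option against kg / s:
  A. kg: ✗ does not match
  B. m³/s: ✗ does not match
  C. kg/s: ✓ matches
  D. kg·s: ✗ does not match
  E. kg/min: ✓ matches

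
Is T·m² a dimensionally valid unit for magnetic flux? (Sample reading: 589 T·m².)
Yes

magnetic flux has SI base units: kg * m^2 / (A * s^2)
T·m² reduces to the same SI base units, so it is a valid unit for magnetic flux.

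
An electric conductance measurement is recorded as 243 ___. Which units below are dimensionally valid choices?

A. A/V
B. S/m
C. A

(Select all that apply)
A

electric conductance has SI base units: A^2 * s^3 / (kg * m^2)

Checking each option against A^2 * s^3 / (kg * m^2):
  A. A/V: ✓ matches
  B. S/m: ✗ does not match
  C. A: ✗ does not match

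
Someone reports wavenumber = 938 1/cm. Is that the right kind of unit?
Yes

wavenumber has SI base units: 1 / m
1/cm reduces to the same SI base units, so it is a valid unit for wavenumber.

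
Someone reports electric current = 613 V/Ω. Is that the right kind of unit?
Yes

electric current has SI base units: A
V/Ω reduces to the same SI base units, so it is a valid unit for electric current.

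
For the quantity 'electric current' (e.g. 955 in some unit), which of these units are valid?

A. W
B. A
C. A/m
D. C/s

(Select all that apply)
B, D

electric current has SI base units: A

Checking each option against A:
  A. W: ✗ does not match
  B. A: ✓ matches
  C. A/m: ✗ does not match
  D. C/s: ✓ matches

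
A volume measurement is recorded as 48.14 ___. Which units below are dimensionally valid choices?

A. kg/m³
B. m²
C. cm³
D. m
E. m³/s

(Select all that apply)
C

volume has SI base units: m^3

Checking each option against m^3:
  A. kg/m³: ✗ does not match
  B. m²: ✗ does not match
  C. cm³: ✓ matches
  D. m: ✗ does not match
  E. m³/s: ✗ does not match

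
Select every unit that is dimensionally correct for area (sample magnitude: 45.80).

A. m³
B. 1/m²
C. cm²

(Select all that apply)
C

area has SI base units: m^2

Checking each option against m^2:
  A. m³: ✗ does not match
  B. 1/m²: ✗ does not match
  C. cm²: ✓ matches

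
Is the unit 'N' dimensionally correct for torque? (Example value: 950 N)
No

torque has SI base units: kg * m^2 / s^2
N does NOT reduce to kg * m^2 / s^2; a valid unit for torque would be e.g. N·m.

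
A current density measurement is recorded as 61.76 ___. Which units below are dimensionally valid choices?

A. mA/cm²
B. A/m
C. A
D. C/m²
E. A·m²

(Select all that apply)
A

current density has SI base units: A / m^2

Checking each option against A / m^2:
  A. mA/cm²: ✓ matches
  B. A/m: ✗ does not match
  C. A: ✗ does not match
  D. C/m²: ✗ does not match
  E. A·m²: ✗ does not match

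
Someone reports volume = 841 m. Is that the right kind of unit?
No

volume has SI base units: m^3
m does NOT reduce to m^3; a valid unit for volume would be e.g. m³.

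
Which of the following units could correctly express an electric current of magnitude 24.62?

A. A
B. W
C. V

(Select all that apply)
A

electric current has SI base units: A

Checking each option against A:
  A. A: ✓ matches
  B. W: ✗ does not match
  C. V: ✗ does not match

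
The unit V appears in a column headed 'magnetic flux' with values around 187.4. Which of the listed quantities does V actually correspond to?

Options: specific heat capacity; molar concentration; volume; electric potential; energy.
electric potential

magnetic flux should have units dimensionally equivalent to kg * m^2 / (A * s^2) (e.g. Wb).
The given unit 'V' reduces to kg * m^2 / (A * s^3). Of the listed options, that is the dimensionality of electric potential.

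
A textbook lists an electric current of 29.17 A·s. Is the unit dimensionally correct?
No

electric current has SI base units: A
A·s does NOT reduce to A; a valid unit for electric current would be e.g. A.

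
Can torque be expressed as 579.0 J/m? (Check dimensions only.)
No

torque has SI base units: kg * m^2 / s^2
J/m does NOT reduce to kg * m^2 / s^2; a valid unit for torque would be e.g. N·m.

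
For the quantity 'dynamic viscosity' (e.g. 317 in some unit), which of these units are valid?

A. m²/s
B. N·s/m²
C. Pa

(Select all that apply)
B

dynamic viscosity has SI base units: kg / (m * s)

Checking each option against kg / (m * s):
  A. m²/s: ✗ does not match
  B. N·s/m²: ✓ matches
  C. Pa: ✗ does not match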